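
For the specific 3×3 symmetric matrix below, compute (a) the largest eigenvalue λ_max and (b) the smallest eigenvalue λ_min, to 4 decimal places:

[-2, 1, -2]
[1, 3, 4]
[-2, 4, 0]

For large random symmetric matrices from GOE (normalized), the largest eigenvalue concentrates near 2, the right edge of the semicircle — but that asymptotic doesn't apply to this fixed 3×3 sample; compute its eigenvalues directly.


Since M is real symmetric, all three eigenvalues are real; they are the roots of det(λI − M) = λ³ − (tr M) λ² + s λ − det M, where s is the sum of the principal 2×2 minors.
tr M = -2 + 3 + 0 = 1.
s = ((-2)·3 − 1²) + ((-2)·0 − (-2)²) + (3·0 − 4²) = -7 + (-4) + (-16) = -27.
det M (expand along row 1) = (-2)·(-16) − 1·8 + (-2)·10 = 4.
Characteristic polynomial: λ³ − λ² − 27λ − 4 = 0.
Substitute λ = y + (tr M)/3 = y + 0.333333 to remove the quadratic term: y³ + p·y + q = 0 with p = s − (tr M)²/3 = -27.333333 and q = −2(tr M)³/27 + (tr M)·s/3 − det M = -13.074074.
Three real roots ⇒ use the trigonometric (Viète) form: r = 2√(−p/3) = 6.036923, φ = arccos(3q/(p·r)) = arccos(0.237697) = 1.330802 rad.
y_k = r·cos(φ/3 − 2πk/3) for k = 0, 1, 2 gives y = 5.452623, -0.482428, -4.970195.
λ_k = y_k + 0.333333 gives λ = 5.7860, -0.1491, -4.6369 (check: the sum is 1.0000 = tr M).

Hence λ_max = 5.7860 and λ_min = -4.6369.


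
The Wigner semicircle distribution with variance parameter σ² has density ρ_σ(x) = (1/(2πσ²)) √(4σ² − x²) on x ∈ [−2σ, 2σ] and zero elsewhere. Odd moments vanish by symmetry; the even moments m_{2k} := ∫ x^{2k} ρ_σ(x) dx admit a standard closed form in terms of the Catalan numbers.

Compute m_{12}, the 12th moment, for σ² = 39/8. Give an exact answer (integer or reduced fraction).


By the scaled semicircle moment identity, m_{2k} = σ^{2k} · C_k with k = 6.
C_6 = (1/(k+1)) · C(2k, k) = (1/7) · C(12, 6) = (1/7) · 924 = 132.
σ^{2k} = (σ²)^k = (39/8)^6 = 3518743761/262144.

Therefore m_{12} = σ^{12} · C_6 = (3518743761/262144) · 132 = 116118544113/65536.


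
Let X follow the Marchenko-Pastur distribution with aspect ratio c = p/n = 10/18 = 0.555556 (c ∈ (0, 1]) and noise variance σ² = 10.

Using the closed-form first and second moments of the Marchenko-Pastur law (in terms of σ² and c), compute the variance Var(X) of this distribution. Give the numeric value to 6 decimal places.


Recall the MP moments m_1 = E[X] = σ² and m_2 = E[X²] = σ⁴ (1 + c).
m_1 = E[X] = σ² = 10, so m_1² = 100.
m_2 = E[X²] = σ⁴ (1 + c) = 100 · (1 + 0.555556) = 100 · 1.555556 = 155.555556.
(Note m_2 − m_1² simplifies to c · σ⁴ = 0.555556 · 100.)

Var(X) = m_2 − m_1² = 155.555556 − 100 = 55.555556.


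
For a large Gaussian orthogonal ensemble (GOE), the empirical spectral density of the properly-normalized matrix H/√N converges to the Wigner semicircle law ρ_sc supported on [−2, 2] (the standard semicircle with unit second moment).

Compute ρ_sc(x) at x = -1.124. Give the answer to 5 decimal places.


ρ_sc(x) = (1/(2π)) √(4 − x²). With x = -1.124:
  4 − x² = 4 − (-1.124)² = 4 − 1.263376 = 2.736624.
  √(4 − x²) = 1.654274.
  1/(2π) = 0.159155.
  ρ_sc(-1.124) = 0.159155 · 1.654274 = 0.263286.

Rounded to 5 decimal places: ρ_sc(-1.124) ≈ 0.26329.


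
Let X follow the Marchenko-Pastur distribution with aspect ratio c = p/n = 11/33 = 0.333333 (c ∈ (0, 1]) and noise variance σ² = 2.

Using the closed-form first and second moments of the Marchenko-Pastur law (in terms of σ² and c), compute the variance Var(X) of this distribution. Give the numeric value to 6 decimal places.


Recall the MP moments m_1 = E[X] = σ² and m_2 = E[X²] = σ⁴ (1 + c).
m_1 = E[X] = σ² = 2, so m_1² = 4.
m_2 = E[X²] = σ⁴ (1 + c) = 4 · (1 + 0.333333) = 4 · 1.333333 = 5.333333.
(Note m_2 − m_1² simplifies to c · σ⁴ = 0.333333 · 4.)

Var(X) = m_2 − m_1² = 5.333333 − 4 = 1.333333.


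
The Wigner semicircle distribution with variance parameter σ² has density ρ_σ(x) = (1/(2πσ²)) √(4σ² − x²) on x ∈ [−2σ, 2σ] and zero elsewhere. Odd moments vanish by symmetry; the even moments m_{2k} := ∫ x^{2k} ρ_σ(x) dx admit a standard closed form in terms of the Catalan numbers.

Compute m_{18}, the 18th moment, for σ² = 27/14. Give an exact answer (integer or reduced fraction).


By the scaled semicircle moment identity, m_{2k} = σ^{2k} · C_k with k = 9.
C_9 = (1/(k+1)) · C(2k, k) = (1/10) · C(18, 9) = (1/10) · 48620 = 4862.
σ^{2k} = (σ²)^k = (27/14)^9 = 7625597484987/20661046784.

Therefore m_{18} = σ^{18} · C_9 = (7625597484987/20661046784) · 4862 = 18537827486003397/10330523392.


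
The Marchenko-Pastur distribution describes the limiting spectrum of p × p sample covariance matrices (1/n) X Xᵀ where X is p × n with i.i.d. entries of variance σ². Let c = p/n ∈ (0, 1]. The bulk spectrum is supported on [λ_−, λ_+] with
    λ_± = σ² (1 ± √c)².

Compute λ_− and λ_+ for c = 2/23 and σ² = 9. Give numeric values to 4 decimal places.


c = 2/23 = 0.086957; √c = 0.294884.
λ_− = σ² (1 − √c)² = 9 · (1 − 0.294884)² = 9 · (0.705116)² = 4.474698.
λ_+ = σ² (1 + √c)² = 9 · (1 + 0.294884)² = 9 · (1.294884)² = 15.090519.

Rounded to 4 decimal places: λ_− ≈ 4.4747, λ_+ ≈ 15.0905.


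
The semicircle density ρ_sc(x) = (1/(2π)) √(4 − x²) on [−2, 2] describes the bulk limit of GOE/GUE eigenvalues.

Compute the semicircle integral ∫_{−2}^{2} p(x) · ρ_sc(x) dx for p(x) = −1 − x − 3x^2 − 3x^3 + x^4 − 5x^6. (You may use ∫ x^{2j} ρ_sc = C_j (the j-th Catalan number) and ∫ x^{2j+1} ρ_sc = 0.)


Write p(x) = Σ a_i x^i, split into monomials and integrate each against ρ_sc separately.
Using ∫ x^{2j} ρ_sc = C_j = (1/(j+1)) C(2j, j) (Catalan numbers) and ∫ x^{2j+1} ρ_sc = 0 (odd monomials vanish by symmetry):
  i = 0 (even): a_0 · C_{0} = -1 · 1 = -1
  i = 1 (odd): ∫ x^1 ρ_sc = 0 (vanishes)
  i = 2 (even): a_2 · C_{1} = -3 · 1 = -3
  i = 3 (odd): ∫ x^3 ρ_sc = 0 (vanishes)
  i = 4 (even): a_4 · C_{2} = 1 · 2 = 2
  i = 6 (even): a_6 · C_{3} = -5 · 5 = -25

Summing the contributions: ∫_{−2}^{2} p(x) ρ_sc(x) dx = (-1) + (-3) + 2 + (-25) = -27.


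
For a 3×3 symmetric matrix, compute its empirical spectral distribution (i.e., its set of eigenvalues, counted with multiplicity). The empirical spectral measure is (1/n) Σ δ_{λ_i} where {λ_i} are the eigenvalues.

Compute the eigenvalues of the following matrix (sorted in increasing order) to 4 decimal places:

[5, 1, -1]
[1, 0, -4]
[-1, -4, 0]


Since M is real symmetric, all three eigenvalues are real; they are the roots of det(λI − M) = λ³ − (tr M) λ² + s λ − det M, where s is the sum of the principal 2×2 minors.
tr M = 5 + 0 + 0 = 5.
s = (5·0 − 1²) + (5·0 − (-1)²) + (0·0 − (-4)²) = -1 + (-1) + (-16) = -18.
det M (expand along row 1) = 5·(-16) − 1·(-4) + (-1)·(-4) = -72.
Characteristic polynomial: λ³ − 5λ² − 18λ + 72 = 0.
Substitute λ = y + (tr M)/3 = y + 1.666667 to remove the quadratic term: y³ + p·y + q = 0 with p = s − (tr M)²/3 = -26.333333 and q = −2(tr M)³/27 + (tr M)·s/3 − det M = 32.740741.
Three real roots ⇒ use the trigonometric (Viète) form: r = 2√(−p/3) = 5.925463, φ = arccos(3q/(p·r)) = arccos(-0.629480) = 2.251680 rad.
y_k = r·cos(φ/3 − 2πk/3) for k = 0, 1, 2 gives y = 4.333333, 1.333333, -5.666667.
λ_k = y_k + 1.666667 gives λ = 6.0000, 3.0000, -4.0000 (check: the sum is 5.0000 = tr M).

Eigenvalues sorted in increasing order: [-4.0000, 3.0000, 6.0000].


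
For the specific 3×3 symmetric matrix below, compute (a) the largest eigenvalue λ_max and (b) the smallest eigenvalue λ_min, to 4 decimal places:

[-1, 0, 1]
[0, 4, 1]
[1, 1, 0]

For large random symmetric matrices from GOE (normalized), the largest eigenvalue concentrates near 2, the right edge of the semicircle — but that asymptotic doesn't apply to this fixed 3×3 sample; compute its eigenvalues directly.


Since M is real symmetric, all three eigenvalues are real; they are the roots of det(λI − M) = λ³ − (tr M) λ² + s λ − det M, where s is the sum of the principal 2×2 minors.
tr M = -1 + 4 + 0 = 3.
s = ((-1)·4 − 0²) + ((-1)·0 − 1²) + (4·0 − 1²) = -4 + (-1) + (-1) = -6.
det M (expand along row 1) = (-1)·(-1) − 0·(-1) + 1·(-4) = -3.
Characteristic polynomial: λ³ − 3λ² − 6λ + 3 = 0.
Substitute λ = y + (tr M)/3 = y + 1.000000 to remove the quadratic term: y³ + p·y + q = 0 with p = s − (tr M)²/3 = -9.000000 and q = −2(tr M)³/27 + (tr M)·s/3 − det M = -5.000000.
Three real roots ⇒ use the trigonometric (Viète) form: r = 2√(−p/3) = 3.464102, φ = arccos(3q/(p·r)) = arccos(0.481125) = 1.068859 rad.
y_k = r·cos(φ/3 − 2πk/3) for k = 0, 1, 2 gives y = 3.246551, -0.576888, -2.669664.
λ_k = y_k + 1.000000 gives λ = 4.2466, 0.4231, -1.6697 (check: the sum is 3.0000 = tr M).

Hence λ_max = 4.2466 and λ_min = -1.6697.


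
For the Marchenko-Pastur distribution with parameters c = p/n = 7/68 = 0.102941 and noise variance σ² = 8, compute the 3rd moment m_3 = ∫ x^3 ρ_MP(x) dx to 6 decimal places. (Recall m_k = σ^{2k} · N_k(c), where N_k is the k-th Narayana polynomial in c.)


E[X³] = σ⁶ (1 + 3c + c²) (third MP moment). With σ² = 8 (so σ⁶ = 512) and c = 7/68 = 0.102941: E[X³] = 512 · (1 + 3·0.102941 + (0.102941)²) = 512 · 1.319420.

So E[X^3] = 675.543253.


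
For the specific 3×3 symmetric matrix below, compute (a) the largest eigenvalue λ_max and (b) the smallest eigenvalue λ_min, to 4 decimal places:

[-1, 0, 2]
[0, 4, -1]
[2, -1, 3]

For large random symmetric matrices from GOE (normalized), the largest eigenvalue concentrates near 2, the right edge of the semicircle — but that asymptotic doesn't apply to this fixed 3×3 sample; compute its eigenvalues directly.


Since M is real symmetric, all three eigenvalues are real; they are the roots of det(λI − M) = λ³ − (tr M) λ² + s λ − det M, where s is the sum of the principal 2×2 minors.
tr M = -1 + 4 + 3 = 6.
s = ((-1)·4 − 0²) + ((-1)·3 − 2²) + (4·3 − (-1)²) = -4 + (-7) + 11 = 0.
det M (expand along row 1) = (-1)·11 − 0·2 + 2·(-8) = -27.
Characteristic polynomial: λ³ − 6λ² + 27 = 0.
Substitute λ = y + (tr M)/3 = y + 2.000000 to remove the quadratic term: y³ + p·y + q = 0 with p = s − (tr M)²/3 = -12.000000 and q = −2(tr M)³/27 + (tr M)·s/3 − det M = 11.000000.
Three real roots ⇒ use the trigonometric (Viète) form: r = 2√(−p/3) = 4.000000, φ = arccos(3q/(p·r)) = arccos(-0.687500) = 2.328837 rad.
y_k = r·cos(φ/3 − 2πk/3) for k = 0, 1, 2 gives y = 2.854102, 1.000000, -3.854102.
λ_k = y_k + 2.000000 gives λ = 4.8541, 3.0000, -1.8541 (check: the sum is 6.0000 = tr M).

Hence λ_max = 4.8541 and λ_min = -1.8541.


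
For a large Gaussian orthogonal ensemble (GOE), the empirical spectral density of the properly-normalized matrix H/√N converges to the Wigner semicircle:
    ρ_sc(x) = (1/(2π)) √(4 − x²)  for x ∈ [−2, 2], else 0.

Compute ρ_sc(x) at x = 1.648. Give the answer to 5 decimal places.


ρ_sc(x) = (1/(2π)) √(4 − x²). With x = 1.648:
  4 − x² = 4 − (1.648)² = 4 − 2.715904 = 1.284096.
  √(4 − x²) = 1.133180.
  1/(2π) = 0.159155.
  ρ_sc(1.648) = 0.159155 · 1.133180 = 0.180351.

Rounded to 5 decimal places: ρ_sc(1.648) ≈ 0.18035.


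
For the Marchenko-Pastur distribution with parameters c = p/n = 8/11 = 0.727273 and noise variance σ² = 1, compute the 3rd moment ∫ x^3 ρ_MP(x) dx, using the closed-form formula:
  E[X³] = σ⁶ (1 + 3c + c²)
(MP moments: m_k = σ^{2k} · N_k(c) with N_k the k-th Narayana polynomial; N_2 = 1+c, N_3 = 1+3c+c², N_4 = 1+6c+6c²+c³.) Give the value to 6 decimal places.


E[X³] = σ⁶ (1 + 3c + c²) (third MP moment). With σ² = 1 (so σ⁶ = 1) and c = 8/11 = 0.727273: E[X³] = 1 · (1 + 3·0.727273 + (0.727273)²) = 1 · 3.710744.

So E[X^3] = 3.710744.


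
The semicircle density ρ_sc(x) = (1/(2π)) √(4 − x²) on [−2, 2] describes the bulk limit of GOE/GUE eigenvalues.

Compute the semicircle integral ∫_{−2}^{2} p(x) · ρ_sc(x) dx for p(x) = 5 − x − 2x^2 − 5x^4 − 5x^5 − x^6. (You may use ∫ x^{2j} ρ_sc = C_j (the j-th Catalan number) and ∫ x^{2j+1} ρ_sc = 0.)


Write p(x) = Σ a_i x^i, split into monomials and integrate each against ρ_sc separately.
Using ∫ x^{2j} ρ_sc = C_j = (1/(j+1)) C(2j, j) (Catalan numbers) and ∫ x^{2j+1} ρ_sc = 0 (odd monomials vanish by symmetry):
  i = 0 (even): a_0 · C_{0} = 5 · 1 = 5
  i = 1 (odd): ∫ x^1 ρ_sc = 0 (vanishes)
  i = 2 (even): a_2 · C_{1} = -2 · 1 = -2
  i = 4 (even): a_4 · C_{2} = -5 · 2 = -10
  i = 5 (odd): ∫ x^5 ρ_sc = 0 (vanishes)
  i = 6 (even): a_6 · C_{3} = -1 · 5 = -5

Summing the contributions: ∫_{−2}^{2} p(x) ρ_sc(x) dx = 5 + (-2) + (-10) + (-5) = -12.


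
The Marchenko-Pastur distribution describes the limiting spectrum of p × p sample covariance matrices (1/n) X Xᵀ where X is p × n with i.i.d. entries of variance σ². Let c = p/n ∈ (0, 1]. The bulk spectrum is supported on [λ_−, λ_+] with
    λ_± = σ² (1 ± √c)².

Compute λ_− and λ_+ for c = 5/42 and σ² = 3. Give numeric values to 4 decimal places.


c = 5/42 = 0.119048; √c = 0.345033.
λ_− = σ² (1 − √c)² = 3 · (1 − 0.345033)² = 3 · (0.654967)² = 1.286946.
λ_+ = σ² (1 + √c)² = 3 · (1 + 0.345033)² = 3 · (1.345033)² = 5.427340.

Rounded to 4 decimal places: λ_− ≈ 1.2869, λ_+ ≈ 5.4273.


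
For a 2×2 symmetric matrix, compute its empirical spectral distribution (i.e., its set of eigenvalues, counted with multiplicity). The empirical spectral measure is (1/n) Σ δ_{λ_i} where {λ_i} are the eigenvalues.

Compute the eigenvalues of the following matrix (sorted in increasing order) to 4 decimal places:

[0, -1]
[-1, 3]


Since M is real symmetric, both eigenvalues are real; they are the roots of det(λI − M) = λ² − (tr M) λ + det M.
tr M = 0 + 3 = 3.
det M = 0·3 − (-1)² = 0 − 1 = -1.
Characteristic polynomial: λ² − 3λ − 1 = 0.
Discriminant Δ = (tr M)² − 4·det M = 9 − (-4) = 13; √Δ = 3.605551.
λ = (tr M ± √Δ)/2 = (3 ± 3.605551)/2, giving (tr M − √Δ)/2 = -0.3028 and (tr M + √Δ)/2 = 3.3028.

Eigenvalues sorted in increasing order: [-0.3028, 3.3028].


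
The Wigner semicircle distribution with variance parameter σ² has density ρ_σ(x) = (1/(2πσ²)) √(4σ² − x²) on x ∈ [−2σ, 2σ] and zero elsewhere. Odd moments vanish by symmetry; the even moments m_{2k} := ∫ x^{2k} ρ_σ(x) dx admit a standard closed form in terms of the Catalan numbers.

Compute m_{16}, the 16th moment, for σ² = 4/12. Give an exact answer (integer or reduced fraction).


By the scaled semicircle moment identity, m_{2k} = σ^{2k} · C_k with k = 8.
C_8 = (1/(k+1)) · C(2k, k) = (1/9) · C(16, 8) = (1/9) · 12870 = 1430.
σ^{2k} = (σ²)^k = (4/12)^8 = 1/6561.

Therefore m_{16} = σ^{16} · C_8 = (1/6561) · 1430 = 1430/6561.


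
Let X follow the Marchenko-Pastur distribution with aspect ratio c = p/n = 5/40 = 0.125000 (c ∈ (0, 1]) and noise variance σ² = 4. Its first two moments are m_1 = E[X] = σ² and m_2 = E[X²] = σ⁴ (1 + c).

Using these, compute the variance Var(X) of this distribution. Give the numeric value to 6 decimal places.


m_1 = E[X] = σ² = 4, so m_1² = 16.
m_2 = E[X²] = σ⁴ (1 + c) = 16 · (1 + 0.125000) = 16 · 1.125000 = 18.000000.
(Note m_2 − m_1² simplifies to c · σ⁴ = 0.125000 · 16.)

Var(X) = m_2 − m_1² = 18.000000 − 16 = 2.000000.


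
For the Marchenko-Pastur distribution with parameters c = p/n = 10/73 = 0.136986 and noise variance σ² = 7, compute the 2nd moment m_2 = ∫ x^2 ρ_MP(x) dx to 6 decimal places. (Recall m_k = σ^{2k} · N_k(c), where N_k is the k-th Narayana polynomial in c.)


E[X²] = σ⁴ (1 + c) (second MP moment). With σ² = 7 (so σ⁴ = 49) and c = 10/73 = 0.136986: E[X²] = 49 · (1 + 0.136986) = 49 · 1.136986.

So E[X^2] = 55.712329.


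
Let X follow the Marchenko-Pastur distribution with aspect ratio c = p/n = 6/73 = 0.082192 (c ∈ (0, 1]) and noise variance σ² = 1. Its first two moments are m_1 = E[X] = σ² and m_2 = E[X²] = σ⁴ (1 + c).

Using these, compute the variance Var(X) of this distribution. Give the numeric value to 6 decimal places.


m_1 = E[X] = σ² = 1, so m_1² = 1.
m_2 = E[X²] = σ⁴ (1 + c) = 1 · (1 + 0.082192) = 1 · 1.082192 = 1.082192.
(Note m_2 − m_1² simplifies to c · σ⁴ = 0.082192 · 1.)

Var(X) = m_2 − m_1² = 1.082192 − 1 = 0.082192.


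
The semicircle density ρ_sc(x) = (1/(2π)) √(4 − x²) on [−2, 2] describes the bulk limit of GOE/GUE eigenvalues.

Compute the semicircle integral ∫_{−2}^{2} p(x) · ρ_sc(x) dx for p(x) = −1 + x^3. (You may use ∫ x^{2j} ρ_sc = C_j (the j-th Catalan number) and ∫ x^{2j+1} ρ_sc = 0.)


Write p(x) = Σ a_i x^i, split into monomials and integrate each against ρ_sc separately.
Using ∫ x^{2j} ρ_sc = C_j = (1/(j+1)) C(2j, j) (Catalan numbers) and ∫ x^{2j+1} ρ_sc = 0 (odd monomials vanish by symmetry):
  i = 0 (even): a_0 · C_{0} = -1 · 1 = -1
  i = 3 (odd): ∫ x^3 ρ_sc = 0 (vanishes)

Summing the contributions: ∫_{−2}^{2} p(x) ρ_sc(x) dx = -1.


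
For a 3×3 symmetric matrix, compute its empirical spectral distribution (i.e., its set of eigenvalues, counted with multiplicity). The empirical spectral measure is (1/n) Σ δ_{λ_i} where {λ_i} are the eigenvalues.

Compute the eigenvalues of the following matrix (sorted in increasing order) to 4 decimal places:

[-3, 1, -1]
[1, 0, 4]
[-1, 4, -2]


Since M is real symmetric, all three eigenvalues are real; they are the roots of det(λI − M) = λ³ − (tr M) λ² + s λ − det M, where s is the sum of the principal 2×2 minors.
tr M = -3 + 0 + (-2) = -5.
s = ((-3)·0 − 1²) + ((-3)·(-2) − (-1)²) + (0·(-2) − 4²) = -1 + 5 + (-16) = -12.
det M (expand along row 1) = (-3)·(-16) − 1·2 + (-1)·4 = 42.
Characteristic polynomial: λ³ + 5λ² − 12λ − 42 = 0.
Substitute λ = y + (tr M)/3 = y − 1.666667 to remove the quadratic term: y³ + p·y + q = 0 with p = s − (tr M)²/3 = -20.333333 and q = −2(tr M)³/27 + (tr M)·s/3 − det M = -12.740741.
Three real roots ⇒ use the trigonometric (Viète) form: r = 2√(−p/3) = 5.206833, φ = arccos(3q/(p·r)) = arccos(0.361022) = 1.201433 rad.
y_k = r·cos(φ/3 − 2πk/3) for k = 0, 1, 2 gives y = 4.794842, -0.639453, -4.155389.
λ_k = y_k − 1.666667 gives λ = 3.1282, -2.3061, -5.8221 (check: the sum is -5.0000 = tr M).

Eigenvalues sorted in increasing order: [-5.8221, -2.3061, 3.1282].


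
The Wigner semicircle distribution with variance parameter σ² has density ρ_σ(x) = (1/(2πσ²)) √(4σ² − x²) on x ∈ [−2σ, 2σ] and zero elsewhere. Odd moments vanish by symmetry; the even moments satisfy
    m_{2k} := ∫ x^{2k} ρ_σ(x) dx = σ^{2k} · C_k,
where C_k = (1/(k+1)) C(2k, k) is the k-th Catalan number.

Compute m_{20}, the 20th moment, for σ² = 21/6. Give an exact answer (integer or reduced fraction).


By the scaled semicircle moment identity, m_{2k} = σ^{2k} · C_k with k = 10.
C_10 = (1/(k+1)) · C(2k, k) = (1/11) · C(20, 10) = (1/11) · 184756 = 16796.
σ^{2k} = (σ²)^k = (21/6)^10 = 282475249/1024.

Therefore m_{20} = σ^{20} · C_10 = (282475249/1024) · 16796 = 1186113570551/256.


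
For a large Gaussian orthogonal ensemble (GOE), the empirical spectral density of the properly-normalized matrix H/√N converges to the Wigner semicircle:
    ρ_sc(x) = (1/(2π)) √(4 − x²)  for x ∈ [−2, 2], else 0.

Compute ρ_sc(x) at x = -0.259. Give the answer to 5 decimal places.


ρ_sc(x) = (1/(2π)) √(4 − x²). With x = -0.259:
  4 − x² = 4 − (-0.259)² = 4 − 0.067081 = 3.932919.
  √(4 − x²) = 1.983159.
  1/(2π) = 0.159155.
  ρ_sc(-0.259) = 0.159155 · 1.983159 = 0.315630.

Rounded to 5 decimal places: ρ_sc(-0.259) ≈ 0.31563.


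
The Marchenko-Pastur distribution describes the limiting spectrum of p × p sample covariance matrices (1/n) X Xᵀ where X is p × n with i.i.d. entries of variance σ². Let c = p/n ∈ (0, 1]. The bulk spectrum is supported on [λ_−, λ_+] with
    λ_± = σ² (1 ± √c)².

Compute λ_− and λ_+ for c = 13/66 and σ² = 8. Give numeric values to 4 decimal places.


c = 13/66 = 0.196970; √c = 0.443813.
λ_− = σ² (1 − √c)² = 8 · (1 − 0.443813)² = 8 · (0.556187)² = 2.474755.
λ_+ = σ² (1 + √c)² = 8 · (1 + 0.443813)² = 8 · (1.443813)² = 16.676760.

Rounded to 4 decimal places: λ_− ≈ 2.4748, λ_+ ≈ 16.6768.


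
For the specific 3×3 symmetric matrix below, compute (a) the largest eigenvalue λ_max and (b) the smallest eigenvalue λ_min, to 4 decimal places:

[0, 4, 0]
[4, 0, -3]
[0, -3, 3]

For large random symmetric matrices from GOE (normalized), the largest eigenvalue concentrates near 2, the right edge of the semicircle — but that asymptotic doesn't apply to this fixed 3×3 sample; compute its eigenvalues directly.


Since M is real symmetric, all three eigenvalues are real; they are the roots of det(λI − M) = λ³ − (tr M) λ² + s λ − det M, where s is the sum of the principal 2×2 minors.
tr M = 0 + 0 + 3 = 3.
s = (0·0 − 4²) + (0·3 − 0²) + (0·3 − (-3)²) = -16 + 0 + (-9) = -25.
det M (expand along row 1) = 0·(-9) − 4·12 + 0·(-12) = -48.
Characteristic polynomial: λ³ − 3λ² − 25λ + 48 = 0.
Substitute λ = y + (tr M)/3 = y + 1.000000 to remove the quadratic term: y³ + p·y + q = 0 with p = s − (tr M)²/3 = -28.000000 and q = −2(tr M)³/27 + (tr M)·s/3 − det M = 21.000000.
Three real roots ⇒ use the trigonometric (Viète) form: r = 2√(−p/3) = 6.110101, φ = arccos(3q/(p·r)) = arccos(-0.368243) = 1.947915 rad.
y_k = r·cos(φ/3 − 2πk/3) for k = 0, 1, 2 gives y = 4.866722, 0.766055, -5.632777.
λ_k = y_k + 1.000000 gives λ = 5.8667, 1.7661, -4.6328 (check: the sum is 3.0000 = tr M).

Hence λ_max = 5.8667 and λ_min = -4.6328.


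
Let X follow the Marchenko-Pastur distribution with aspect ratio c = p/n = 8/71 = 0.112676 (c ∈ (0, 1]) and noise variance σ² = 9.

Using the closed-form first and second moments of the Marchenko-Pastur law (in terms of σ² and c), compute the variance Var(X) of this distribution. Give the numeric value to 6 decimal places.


Recall the MP moments m_1 = E[X] = σ² and m_2 = E[X²] = σ⁴ (1 + c).
m_1 = E[X] = σ² = 9, so m_1² = 81.
m_2 = E[X²] = σ⁴ (1 + c) = 81 · (1 + 0.112676) = 81 · 1.112676 = 90.126761.
(Note m_2 − m_1² simplifies to c · σ⁴ = 0.112676 · 81.)

Var(X) = m_2 − m_1² = 90.126761 − 81 = 9.126761.


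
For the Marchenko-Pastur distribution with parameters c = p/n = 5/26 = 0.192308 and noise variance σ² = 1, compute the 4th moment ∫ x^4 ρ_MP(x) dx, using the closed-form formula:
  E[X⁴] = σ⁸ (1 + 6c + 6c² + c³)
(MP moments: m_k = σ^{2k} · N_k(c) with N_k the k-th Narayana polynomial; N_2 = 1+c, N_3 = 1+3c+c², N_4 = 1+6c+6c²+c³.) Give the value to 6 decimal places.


E[X⁴] = σ⁸ (1 + 6c + 6c² + c³) (fourth MP moment). With σ² = 1 (so σ⁸ = 1) and c = 5/26 = 0.192308: E[X⁴] = 1 · (1 + 6·0.192308 + 6·(0.192308)² + (0.192308)³) = 1 · 2.382852.

So E[X^4] = 2.382852.


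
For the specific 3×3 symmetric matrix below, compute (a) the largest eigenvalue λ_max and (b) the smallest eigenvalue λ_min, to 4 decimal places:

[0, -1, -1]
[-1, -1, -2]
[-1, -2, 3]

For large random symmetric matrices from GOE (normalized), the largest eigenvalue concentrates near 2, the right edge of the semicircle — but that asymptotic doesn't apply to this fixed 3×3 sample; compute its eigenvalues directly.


Since M is real symmetric, all three eigenvalues are real; they are the roots of det(λI − M) = λ³ − (tr M) λ² + s λ − det M, where s is the sum of the principal 2×2 minors.
tr M = 0 + (-1) + 3 = 2.
s = (0·(-1) − (-1)²) + (0·3 − (-1)²) + ((-1)·3 − (-2)²) = -1 + (-1) + (-7) = -9.
det M (expand along row 1) = 0·(-7) − (-1)·(-5) + (-1)·1 = -6.
Characteristic polynomial: λ³ − 2λ² − 9λ + 6 = 0.
Substitute λ = y + (tr M)/3 = y + 0.666667 to remove the quadratic term: y³ + p·y + q = 0 with p = s − (tr M)²/3 = -10.333333 and q = −2(tr M)³/27 + (tr M)·s/3 − det M = -0.592593.
Three real roots ⇒ use the trigonometric (Viète) form: r = 2√(−p/3) = 3.711843, φ = arccos(3q/(p·r)) = arccos(0.046350) = 1.524430 rad.
y_k = r·cos(φ/3 − 2πk/3) for k = 0, 1, 2 gives y = 3.242849, -0.057366, -3.185483.
λ_k = y_k + 0.666667 gives λ = 3.9095, 0.6093, -2.5188 (check: the sum is 2.0000 = tr M).

Hence λ_max = 3.9095 and λ_min = -2.5188.


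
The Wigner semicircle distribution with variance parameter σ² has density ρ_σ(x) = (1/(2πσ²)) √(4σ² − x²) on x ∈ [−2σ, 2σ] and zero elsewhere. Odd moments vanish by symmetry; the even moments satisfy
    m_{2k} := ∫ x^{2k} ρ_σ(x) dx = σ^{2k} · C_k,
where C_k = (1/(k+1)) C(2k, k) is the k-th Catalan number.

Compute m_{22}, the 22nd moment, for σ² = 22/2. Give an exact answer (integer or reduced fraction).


By the scaled semicircle moment identity, m_{2k} = σ^{2k} · C_k with k = 11.
C_11 = (1/(k+1)) · C(2k, k) = (1/12) · C(22, 11) = (1/12) · 705432 = 58786.
σ^{2k} = (σ²)^k = (22/2)^11 = 285311670611.

Therefore m_{22} = σ^{22} · C_11 = 285311670611 · 58786 = 16772331868538246.


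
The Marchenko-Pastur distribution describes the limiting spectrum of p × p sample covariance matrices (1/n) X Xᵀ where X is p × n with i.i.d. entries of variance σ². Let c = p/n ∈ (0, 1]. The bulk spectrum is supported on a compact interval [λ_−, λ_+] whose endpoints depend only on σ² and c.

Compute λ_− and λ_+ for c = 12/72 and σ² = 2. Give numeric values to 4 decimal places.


c = 12/72 = 0.166667; √c = 0.408248.
λ_− = σ² (1 − √c)² = 2 · (1 − 0.408248)² = 2 · (0.591752)² = 0.700340.
λ_+ = σ² (1 + √c)² = 2 · (1 + 0.408248)² = 2 · (1.408248)² = 3.966326.

Rounded to 4 decimal places: λ_− ≈ 0.7003, λ_+ ≈ 3.9663.


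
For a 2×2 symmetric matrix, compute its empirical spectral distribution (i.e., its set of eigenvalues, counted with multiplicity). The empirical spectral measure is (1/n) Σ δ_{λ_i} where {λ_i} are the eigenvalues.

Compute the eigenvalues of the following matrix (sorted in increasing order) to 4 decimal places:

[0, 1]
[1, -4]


Since M is real symmetric, both eigenvalues are real; they are the roots of det(λI − M) = λ² − (tr M) λ + det M.
tr M = 0 + (-4) = -4.
det M = 0·(-4) − 1² = 0 − 1 = -1.
Characteristic polynomial: λ² + 4λ − 1 = 0.
Discriminant Δ = (tr M)² − 4·det M = 16 − (-4) = 20; √Δ = 4.472136.
λ = (tr M ± √Δ)/2 = (-4 ± 4.472136)/2, giving (tr M − √Δ)/2 = -4.2361 and (tr M + √Δ)/2 = 0.2361.

Eigenvalues sorted in increasing order: [-4.2361, 0.2361].


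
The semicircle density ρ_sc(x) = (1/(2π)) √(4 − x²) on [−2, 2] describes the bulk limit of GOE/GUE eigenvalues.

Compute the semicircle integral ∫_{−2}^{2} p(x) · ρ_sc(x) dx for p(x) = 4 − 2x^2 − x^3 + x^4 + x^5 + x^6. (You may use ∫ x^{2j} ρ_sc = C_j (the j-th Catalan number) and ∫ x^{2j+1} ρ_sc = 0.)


Write p(x) = Σ a_i x^i, split into monomials and integrate each against ρ_sc separately.
Using ∫ x^{2j} ρ_sc = C_j = (1/(j+1)) C(2j, j) (Catalan numbers) and ∫ x^{2j+1} ρ_sc = 0 (odd monomials vanish by symmetry):
  i = 0 (even): a_0 · C_{0} = 4 · 1 = 4
  i = 2 (even): a_2 · C_{1} = -2 · 1 = -2
  i = 3 (odd): ∫ x^3 ρ_sc = 0 (vanishes)
  i = 4 (even): a_4 · C_{2} = 1 · 2 = 2
  i = 5 (odd): ∫ x^5 ρ_sc = 0 (vanishes)
  i = 6 (even): a_6 · C_{3} = 1 · 5 = 5

Summing the contributions: ∫_{−2}^{2} p(x) ρ_sc(x) dx = 4 + (-2) + 2 + 5 = 9.


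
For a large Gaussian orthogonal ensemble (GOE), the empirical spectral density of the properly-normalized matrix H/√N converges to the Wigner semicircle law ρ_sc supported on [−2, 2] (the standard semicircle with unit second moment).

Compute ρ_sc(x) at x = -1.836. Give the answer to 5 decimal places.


ρ_sc(x) = (1/(2π)) √(4 − x²). With x = -1.836:
  4 − x² = 4 − (-1.836)² = 4 − 3.370896 = 0.629104.
  √(4 − x²) = 0.793161.
  1/(2π) = 0.159155.
  ρ_sc(-1.836) = 0.159155 · 0.793161 = 0.126235.

Rounded to 5 decimal places: ρ_sc(-1.836) ≈ 0.12624.


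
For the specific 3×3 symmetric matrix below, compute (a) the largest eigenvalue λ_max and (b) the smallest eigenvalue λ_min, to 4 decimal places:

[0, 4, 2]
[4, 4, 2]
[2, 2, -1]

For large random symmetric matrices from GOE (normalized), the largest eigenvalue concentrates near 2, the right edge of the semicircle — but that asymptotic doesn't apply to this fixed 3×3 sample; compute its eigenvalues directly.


Since M is real symmetric, all three eigenvalues are real; they are the roots of det(λI − M) = λ³ − (tr M) λ² + s λ − det M, where s is the sum of the principal 2×2 minors.
tr M = 0 + 4 + (-1) = 3.
s = (0·4 − 4²) + (0·(-1) − 2²) + (4·(-1) − 2²) = -16 + (-4) + (-8) = -28.
det M (expand along row 1) = 0·(-8) − 4·(-8) + 2·0 = 32.
Characteristic polynomial: λ³ − 3λ² − 28λ − 32 = 0.
Substitute λ = y + (tr M)/3 = y + 1.000000 to remove the quadratic term: y³ + p·y + q = 0 with p = s − (tr M)²/3 = -31.000000 and q = −2(tr M)³/27 + (tr M)·s/3 − det M = -62.000000.
Three real roots ⇒ use the trigonometric (Viète) form: r = 2√(−p/3) = 6.429101, φ = arccos(3q/(p·r)) = arccos(0.933257) = 0.367422 rad.
y_k = r·cos(φ/3 − 2πk/3) for k = 0, 1, 2 gives y = 6.380943, -2.510269, -3.870674.
λ_k = y_k + 1.000000 gives λ = 7.3809, -1.5103, -2.8707 (check: the sum is 3.0000 = tr M).

Hence λ_max = 7.3809 and λ_min = -2.8707.


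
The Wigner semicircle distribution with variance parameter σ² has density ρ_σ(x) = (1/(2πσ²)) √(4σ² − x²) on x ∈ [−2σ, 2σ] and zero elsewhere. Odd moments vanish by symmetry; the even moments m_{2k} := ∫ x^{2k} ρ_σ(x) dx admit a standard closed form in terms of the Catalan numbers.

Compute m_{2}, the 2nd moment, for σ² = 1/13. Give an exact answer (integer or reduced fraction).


By the scaled semicircle moment identity, m_{2k} = σ^{2k} · C_k with k = 1.
C_1 = (1/(k+1)) · C(2k, k) = (1/2) · C(2, 1) = (1/2) · 2 = 1.
σ^{2k} = (σ²)^k = (1/13)^1 = 1/13.

Therefore m_{2} = σ^{2} · C_1 = (1/13) · 1 = 1/13.


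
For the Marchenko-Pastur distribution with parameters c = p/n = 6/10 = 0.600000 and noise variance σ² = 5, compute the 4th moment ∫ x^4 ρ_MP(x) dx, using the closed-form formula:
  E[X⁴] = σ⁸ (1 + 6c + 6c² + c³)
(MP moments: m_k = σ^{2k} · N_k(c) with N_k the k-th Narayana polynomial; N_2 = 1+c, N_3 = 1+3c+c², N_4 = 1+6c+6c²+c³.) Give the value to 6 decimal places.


E[X⁴] = σ⁸ (1 + 6c + 6c² + c³) (fourth MP moment). With σ² = 5 (so σ⁸ = 625) and c = 6/10 = 0.600000: E[X⁴] = 625 · (1 + 6·0.600000 + 6·(0.600000)² + (0.600000)³) = 625 · 6.976000.

So E[X^4] = 4360.000000.


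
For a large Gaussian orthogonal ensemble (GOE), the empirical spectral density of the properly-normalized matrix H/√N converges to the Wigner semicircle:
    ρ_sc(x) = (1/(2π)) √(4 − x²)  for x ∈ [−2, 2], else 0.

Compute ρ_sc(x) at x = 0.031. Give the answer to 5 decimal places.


ρ_sc(x) = (1/(2π)) √(4 − x²). With x = 0.031:
  4 − x² = 4 − (0.031)² = 4 − 0.000961 = 3.999039.
  √(4 − x²) = 1.999760.
  1/(2π) = 0.159155.
  ρ_sc(0.031) = 0.159155 · 1.999760 = 0.318272.

Rounded to 5 decimal places: ρ_sc(0.031) ≈ 0.31827.


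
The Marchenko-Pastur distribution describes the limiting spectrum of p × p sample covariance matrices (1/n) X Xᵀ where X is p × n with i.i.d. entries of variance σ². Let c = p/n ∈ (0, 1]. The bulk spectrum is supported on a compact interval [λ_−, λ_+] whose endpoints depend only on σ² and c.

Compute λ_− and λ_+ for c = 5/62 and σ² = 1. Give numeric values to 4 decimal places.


c = 5/62 = 0.080645; √c = 0.283981.
λ_− = σ² (1 − √c)² = 1 · (1 − 0.283981)² = 1 · (0.716019)² = 0.512683.
λ_+ = σ² (1 + √c)² = 1 · (1 + 0.283981)² = 1 · (1.283981)² = 1.648607.

Rounded to 4 decimal places: λ_− ≈ 0.5127, λ_+ ≈ 1.6486.


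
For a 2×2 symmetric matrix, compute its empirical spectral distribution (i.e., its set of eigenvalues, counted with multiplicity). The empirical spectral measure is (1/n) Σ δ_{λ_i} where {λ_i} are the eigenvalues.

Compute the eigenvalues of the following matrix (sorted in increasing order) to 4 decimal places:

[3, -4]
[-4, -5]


Since M is real symmetric, both eigenvalues are real; they are the roots of det(λI − M) = λ² − (tr M) λ + det M.
tr M = 3 + (-5) = -2.
det M = 3·(-5) − (-4)² = -15 − 16 = -31.
Characteristic polynomial: λ² + 2λ − 31 = 0.
Discriminant Δ = (tr M)² − 4·det M = 4 − (-124) = 128; √Δ = 11.313708.
λ = (tr M ± √Δ)/2 = (-2 ± 11.313708)/2, giving (tr M − √Δ)/2 = -6.6569 and (tr M + √Δ)/2 = 4.6569.

Eigenvalues sorted in increasing order: [-6.6569, 4.6569].


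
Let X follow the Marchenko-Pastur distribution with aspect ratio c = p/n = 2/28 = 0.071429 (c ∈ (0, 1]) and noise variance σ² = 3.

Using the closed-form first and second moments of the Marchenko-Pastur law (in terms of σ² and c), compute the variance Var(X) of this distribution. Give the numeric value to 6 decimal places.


Recall the MP moments m_1 = E[X] = σ² and m_2 = E[X²] = σ⁴ (1 + c).
m_1 = E[X] = σ² = 3, so m_1² = 9.
m_2 = E[X²] = σ⁴ (1 + c) = 9 · (1 + 0.071429) = 9 · 1.071429 = 9.642857.
(Note m_2 − m_1² simplifies to c · σ⁴ = 0.071429 · 9.)

Var(X) = m_2 − m_1² = 9.642857 − 9 = 0.642857.


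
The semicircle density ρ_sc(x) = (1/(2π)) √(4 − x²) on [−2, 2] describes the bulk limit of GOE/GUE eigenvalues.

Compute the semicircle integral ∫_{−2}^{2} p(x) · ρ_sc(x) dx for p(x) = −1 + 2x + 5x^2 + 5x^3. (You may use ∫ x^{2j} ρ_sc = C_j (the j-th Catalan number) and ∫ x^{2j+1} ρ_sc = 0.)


Write p(x) = Σ a_i x^i, split into monomials and integrate each against ρ_sc separately.
Using ∫ x^{2j} ρ_sc = C_j = (1/(j+1)) C(2j, j) (Catalan numbers) and ∫ x^{2j+1} ρ_sc = 0 (odd monomials vanish by symmetry):
  i = 0 (even): a_0 · C_{0} = -1 · 1 = -1
  i = 1 (odd): ∫ x^1 ρ_sc = 0 (vanishes)
  i = 2 (even): a_2 · C_{1} = 5 · 1 = 5
  i = 3 (odd): ∫ x^3 ρ_sc = 0 (vanishes)

Summing the contributions: ∫_{−2}^{2} p(x) ρ_sc(x) dx = (-1) + 5 = 4.


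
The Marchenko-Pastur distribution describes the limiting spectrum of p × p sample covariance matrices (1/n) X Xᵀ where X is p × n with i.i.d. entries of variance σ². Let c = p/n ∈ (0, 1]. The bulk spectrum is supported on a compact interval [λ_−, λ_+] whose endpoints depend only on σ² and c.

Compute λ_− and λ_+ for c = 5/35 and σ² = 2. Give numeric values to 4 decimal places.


c = 5/35 = 0.142857; √c = 0.377964.
λ_− = σ² (1 − √c)² = 2 · (1 − 0.377964)² = 2 · (0.622036)² = 0.773856.
λ_+ = σ² (1 + √c)² = 2 · (1 + 0.377964)² = 2 · (1.377964)² = 3.797572.

Rounded to 4 decimal places: λ_− ≈ 0.7739, λ_+ ≈ 3.7976.


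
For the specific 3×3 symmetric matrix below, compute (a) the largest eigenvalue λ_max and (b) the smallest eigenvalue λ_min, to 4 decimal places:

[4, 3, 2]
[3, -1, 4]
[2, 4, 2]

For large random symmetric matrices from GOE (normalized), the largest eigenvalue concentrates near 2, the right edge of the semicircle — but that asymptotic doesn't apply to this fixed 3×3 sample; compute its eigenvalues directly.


Since M is real symmetric, all three eigenvalues are real; they are the roots of det(λI − M) = λ³ − (tr M) λ² + s λ − det M, where s is the sum of the principal 2×2 minors.
tr M = 4 + (-1) + 2 = 5.
s = (4·(-1) − 3²) + (4·2 − 2²) + ((-1)·2 − 4²) = -13 + 4 + (-18) = -27.
det M (expand along row 1) = 4·(-18) − 3·(-2) + 2·14 = -38.
Characteristic polynomial: λ³ − 5λ² − 27λ + 38 = 0.
Substitute λ = y + (tr M)/3 = y + 1.666667 to remove the quadratic term: y³ + p·y + q = 0 with p = s − (tr M)²/3 = -35.333333 and q = −2(tr M)³/27 + (tr M)·s/3 − det M = -16.259259.
Three real roots ⇒ use the trigonometric (Viète) form: r = 2√(−p/3) = 6.863753, φ = arccos(3q/(p·r)) = arccos(0.201129) = 1.368286 rad.
y_k = r·cos(φ/3 − 2πk/3) for k = 0, 1, 2 gives y = 6.162135, -0.462976, -5.699159.
λ_k = y_k + 1.666667 gives λ = 7.8288, 1.2037, -4.0325 (check: the sum is 5.0000 = tr M).

Hence λ_max = 7.8288 and λ_min = -4.0325.


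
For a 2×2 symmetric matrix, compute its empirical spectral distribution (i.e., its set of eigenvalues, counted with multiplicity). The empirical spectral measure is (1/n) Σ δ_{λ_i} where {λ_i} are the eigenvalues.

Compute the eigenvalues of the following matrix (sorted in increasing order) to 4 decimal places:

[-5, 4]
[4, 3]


Since M is real symmetric, both eigenvalues are real; they are the roots of det(λI − M) = λ² − (tr M) λ + det M.
tr M = -5 + 3 = -2.
det M = (-5)·3 − 4² = -15 − 16 = -31.
Characteristic polynomial: λ² + 2λ − 31 = 0.
Discriminant Δ = (tr M)² − 4·det M = 4 − (-124) = 128; √Δ = 11.313708.
λ = (tr M ± √Δ)/2 = (-2 ± 11.313708)/2, giving (tr M − √Δ)/2 = -6.6569 and (tr M + √Δ)/2 = 4.6569.

Eigenvalues sorted in increasing order: [-6.6569, 4.6569].


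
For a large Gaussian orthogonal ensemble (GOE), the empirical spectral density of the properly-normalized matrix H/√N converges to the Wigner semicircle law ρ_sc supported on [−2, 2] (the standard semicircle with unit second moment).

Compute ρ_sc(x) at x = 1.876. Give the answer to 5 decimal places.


ρ_sc(x) = (1/(2π)) √(4 − x²). With x = 1.876:
  4 − x² = 4 − (1.876)² = 4 − 3.519376 = 0.480624.
  √(4 − x²) = 0.693271.
  1/(2π) = 0.159155.
  ρ_sc(1.876) = 0.159155 · 0.693271 = 0.110337.

Rounded to 5 decimal places: ρ_sc(1.876) ≈ 0.11034.


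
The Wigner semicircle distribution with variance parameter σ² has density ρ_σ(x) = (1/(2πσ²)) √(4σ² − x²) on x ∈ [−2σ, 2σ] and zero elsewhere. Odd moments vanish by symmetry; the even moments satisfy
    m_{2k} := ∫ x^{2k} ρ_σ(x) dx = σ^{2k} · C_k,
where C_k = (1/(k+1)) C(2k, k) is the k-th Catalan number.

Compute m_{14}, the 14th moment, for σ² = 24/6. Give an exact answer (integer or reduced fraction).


By the scaled semicircle moment identity, m_{2k} = σ^{2k} · C_k with k = 7.
C_7 = (1/(k+1)) · C(2k, k) = (1/8) · C(14, 7) = (1/8) · 3432 = 429.
σ^{2k} = (σ²)^k = (24/6)^7 = 16384.

Therefore m_{14} = σ^{14} · C_7 = 16384 · 429 = 7028736.


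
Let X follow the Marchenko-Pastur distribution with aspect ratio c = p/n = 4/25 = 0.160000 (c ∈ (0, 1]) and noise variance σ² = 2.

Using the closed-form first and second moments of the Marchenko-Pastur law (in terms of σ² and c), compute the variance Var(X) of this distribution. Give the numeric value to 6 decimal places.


Recall the MP moments m_1 = E[X] = σ² and m_2 = E[X²] = σ⁴ (1 + c).
m_1 = E[X] = σ² = 2, so m_1² = 4.
m_2 = E[X²] = σ⁴ (1 + c) = 4 · (1 + 0.160000) = 4 · 1.160000 = 4.640000.
(Note m_2 − m_1² simplifies to c · σ⁴ = 0.160000 · 4.)

Var(X) = m_2 − m_1² = 4.640000 − 4 = 0.640000.


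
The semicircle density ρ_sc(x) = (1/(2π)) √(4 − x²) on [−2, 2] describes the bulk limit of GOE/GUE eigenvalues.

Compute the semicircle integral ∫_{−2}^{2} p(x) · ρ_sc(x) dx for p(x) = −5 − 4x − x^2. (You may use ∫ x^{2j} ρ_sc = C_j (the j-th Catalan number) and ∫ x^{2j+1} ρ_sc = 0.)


Write p(x) = Σ a_i x^i, split into monomials and integrate each against ρ_sc separately.
Using ∫ x^{2j} ρ_sc = C_j = (1/(j+1)) C(2j, j) (Catalan numbers) and ∫ x^{2j+1} ρ_sc = 0 (odd monomials vanish by symmetry):
  i = 0 (even): a_0 · C_{0} = -5 · 1 = -5
  i = 1 (odd): ∫ x^1 ρ_sc = 0 (vanishes)
  i = 2 (even): a_2 · C_{1} = -1 · 1 = -1

Summing the contributions: ∫_{−2}^{2} p(x) ρ_sc(x) dx = (-5) + (-1) = -6.
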